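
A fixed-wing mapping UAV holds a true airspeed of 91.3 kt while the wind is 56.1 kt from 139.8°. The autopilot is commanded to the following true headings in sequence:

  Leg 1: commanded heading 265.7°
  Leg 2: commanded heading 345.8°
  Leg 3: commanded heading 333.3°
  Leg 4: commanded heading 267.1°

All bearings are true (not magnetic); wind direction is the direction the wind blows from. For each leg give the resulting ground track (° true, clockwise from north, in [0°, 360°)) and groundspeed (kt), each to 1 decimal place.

Leg 1: heading 265.7°; drift +20.1° → track 285.8°, groundspeed 132.2 kt
Leg 2: heading 345.8°; drift -9.8° → track 336.0°, groundspeed 143.8 kt
Leg 3: heading 333.3°; drift -5.1° → track 328.2°, groundspeed 146.4 kt
Leg 4: heading 267.1°; drift +19.6° → track 286.7°, groundspeed 133.0 kt

Leg 1: track=285.8°, groundspeed=132.2 kt
Leg 2: track=336.0°, groundspeed=143.8 kt
Leg 3: track=328.2°, groundspeed=146.4 kt
Leg 4: track=286.7°, groundspeed=133.0 kt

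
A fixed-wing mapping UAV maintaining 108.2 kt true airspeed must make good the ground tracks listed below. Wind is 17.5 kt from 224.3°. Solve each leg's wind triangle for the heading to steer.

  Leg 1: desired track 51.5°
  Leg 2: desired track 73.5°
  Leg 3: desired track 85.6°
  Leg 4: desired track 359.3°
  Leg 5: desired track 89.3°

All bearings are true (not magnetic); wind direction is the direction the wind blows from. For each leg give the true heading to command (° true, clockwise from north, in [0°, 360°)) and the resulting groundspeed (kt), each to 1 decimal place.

Leg 1: desired track 51.5°; wind correction +1.2° → command heading 52.7°, groundspeed 125.5 kt
Leg 2: desired track 73.5°; wind correction +4.5° → command heading 78.0°, groundspeed 123.1 kt
Leg 3: desired track 85.6°; wind correction +6.1° → command heading 91.7°, groundspeed 120.7 kt
Leg 4: desired track 359.3°; wind correction -6.6° → command heading 352.7°, groundspeed 119.9 kt
Leg 5: desired track 89.3°; wind correction +6.6° → command heading 95.9°, groundspeed 119.9 kt

Leg 1: heading=52.7°, groundspeed=125.5 kt
Leg 2: heading=78.0°, groundspeed=123.1 kt
Leg 3: heading=91.7°, groundspeed=120.7 kt
Leg 4: heading=352.7°, groundspeed=119.9 kt
Leg 5: heading=95.9°, groundspeed=119.9 kt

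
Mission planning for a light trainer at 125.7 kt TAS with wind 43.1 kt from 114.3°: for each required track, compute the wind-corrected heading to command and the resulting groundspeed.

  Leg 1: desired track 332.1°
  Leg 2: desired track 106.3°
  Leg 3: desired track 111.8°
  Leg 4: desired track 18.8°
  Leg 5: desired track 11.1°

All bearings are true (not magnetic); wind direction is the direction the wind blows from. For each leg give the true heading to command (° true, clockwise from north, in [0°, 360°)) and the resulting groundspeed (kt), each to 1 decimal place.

Leg 1: heading=344.2°, groundspeed=156.9 kt
Leg 2: heading=109.0°, groundspeed=82.9 kt
Leg 3: heading=112.7°, groundspeed=82.6 kt
Leg 4: heading=38.8°, groundspeed=122.3 kt
Leg 5: heading=30.6°, groundspeed=128.3 kt

Leg 1: desired track 332.1°; wind correction +12.1° → command heading 344.2°, groundspeed 156.9 kt
Leg 2: desired track 106.3°; wind correction +2.7° → command heading 109.0°, groundspeed 82.9 kt
Leg 3: desired track 111.8°; wind correction +0.9° → command heading 112.7°, groundspeed 82.6 kt
Leg 4: desired track 18.8°; wind correction +20.0° → command heading 38.8°, groundspeed 122.3 kt
Leg 5: desired track 11.1°; wind correction +19.5° → command heading 30.6°, groundspeed 128.3 kt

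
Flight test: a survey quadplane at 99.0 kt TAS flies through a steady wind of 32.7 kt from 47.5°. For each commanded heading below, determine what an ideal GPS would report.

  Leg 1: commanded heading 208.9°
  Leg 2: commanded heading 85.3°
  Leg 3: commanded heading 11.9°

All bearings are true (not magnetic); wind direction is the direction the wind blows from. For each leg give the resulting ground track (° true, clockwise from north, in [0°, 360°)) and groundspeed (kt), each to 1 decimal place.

Leg 1: heading 208.9°; drift +4.6° → track 213.5°, groundspeed 130.4 kt
Leg 2: heading 85.3°; drift +15.3° → track 100.6°, groundspeed 75.9 kt
Leg 3: heading 11.9°; drift -14.7° → track 357.2°, groundspeed 74.9 kt

Leg 1: track=213.5°, groundspeed=130.4 kt
Leg 2: track=100.6°, groundspeed=75.9 kt
Leg 3: track=357.2°, groundspeed=74.9 kt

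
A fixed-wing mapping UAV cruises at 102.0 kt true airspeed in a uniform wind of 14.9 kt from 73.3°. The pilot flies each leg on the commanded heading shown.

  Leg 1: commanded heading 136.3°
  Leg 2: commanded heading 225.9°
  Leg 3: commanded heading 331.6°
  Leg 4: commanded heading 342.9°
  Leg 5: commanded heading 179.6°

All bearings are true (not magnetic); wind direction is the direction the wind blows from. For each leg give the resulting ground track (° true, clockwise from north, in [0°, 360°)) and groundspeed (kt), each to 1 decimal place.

Leg 1: track=144.2°, groundspeed=96.2 kt
Leg 2: track=229.3°, groundspeed=115.4 kt
Leg 3: track=323.7°, groundspeed=106.0 kt
Leg 4: track=334.6°, groundspeed=103.2 kt
Leg 5: track=187.3°, groundspeed=107.1 kt

Leg 1: heading 136.3°; drift +7.9° → track 144.2°, groundspeed 96.2 kt
Leg 2: heading 225.9°; drift +3.4° → track 229.3°, groundspeed 115.4 kt
Leg 3: heading 331.6°; drift -7.9° → track 323.7°, groundspeed 106.0 kt
Leg 4: heading 342.9°; drift -8.3° → track 334.6°, groundspeed 103.2 kt
Leg 5: heading 179.6°; drift +7.7° → track 187.3°, groundspeed 107.1 kt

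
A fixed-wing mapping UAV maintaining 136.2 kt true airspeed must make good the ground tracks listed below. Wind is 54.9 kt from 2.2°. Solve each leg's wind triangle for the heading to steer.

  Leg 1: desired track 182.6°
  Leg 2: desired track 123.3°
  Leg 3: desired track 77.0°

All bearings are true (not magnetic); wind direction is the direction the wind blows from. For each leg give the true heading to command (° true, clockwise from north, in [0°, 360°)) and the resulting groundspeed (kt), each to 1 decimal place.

Leg 1: desired track 182.6°; wind correction +0.2° → command heading 182.8°, groundspeed 191.1 kt
Leg 2: desired track 123.3°; wind correction -20.2° → command heading 103.1°, groundspeed 156.2 kt
Leg 3: desired track 77.0°; wind correction -22.9° → command heading 54.1°, groundspeed 111.1 kt

Leg 1: heading=182.8°, groundspeed=191.1 kt
Leg 2: heading=103.1°, groundspeed=156.2 kt
Leg 3: heading=54.1°, groundspeed=111.1 kt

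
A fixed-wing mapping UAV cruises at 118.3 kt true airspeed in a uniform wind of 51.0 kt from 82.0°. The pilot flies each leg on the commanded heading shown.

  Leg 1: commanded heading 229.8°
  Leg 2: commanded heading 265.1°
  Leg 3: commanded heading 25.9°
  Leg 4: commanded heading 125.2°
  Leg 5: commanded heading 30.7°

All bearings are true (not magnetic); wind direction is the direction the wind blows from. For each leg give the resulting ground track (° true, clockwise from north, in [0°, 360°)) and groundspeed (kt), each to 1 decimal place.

Leg 1: track=239.4°, groundspeed=163.7 kt
Leg 2: track=264.2°, groundspeed=169.2 kt
Leg 3: track=0.7°, groundspeed=99.3 kt
Leg 4: track=148.5°, groundspeed=88.3 kt
Leg 5: track=6.0°, groundspeed=95.1 kt

Leg 1: heading 229.8°; drift +9.6° → track 239.4°, groundspeed 163.7 kt
Leg 2: heading 265.1°; drift -0.9° → track 264.2°, groundspeed 169.2 kt
Leg 3: heading 25.9°; drift -25.2° → track 0.7°, groundspeed 99.3 kt
Leg 4: heading 125.2°; drift +23.3° → track 148.5°, groundspeed 88.3 kt
Leg 5: heading 30.7°; drift -24.7° → track 6.0°, groundspeed 95.1 kt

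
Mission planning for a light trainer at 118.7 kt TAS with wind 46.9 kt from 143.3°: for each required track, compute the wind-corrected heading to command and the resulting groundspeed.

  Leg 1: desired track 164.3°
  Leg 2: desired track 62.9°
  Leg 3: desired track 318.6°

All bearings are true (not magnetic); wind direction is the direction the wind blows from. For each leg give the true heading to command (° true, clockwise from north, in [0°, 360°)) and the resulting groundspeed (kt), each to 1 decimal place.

Leg 1: heading=156.2°, groundspeed=73.7 kt
Leg 2: heading=85.8°, groundspeed=101.5 kt
Leg 3: heading=316.7°, groundspeed=165.4 kt

Leg 1: desired track 164.3°; wind correction -8.1° → command heading 156.2°, groundspeed 73.7 kt
Leg 2: desired track 62.9°; wind correction +22.9° → command heading 85.8°, groundspeed 101.5 kt
Leg 3: desired track 318.6°; wind correction -1.9° → command heading 316.7°, groundspeed 165.4 kt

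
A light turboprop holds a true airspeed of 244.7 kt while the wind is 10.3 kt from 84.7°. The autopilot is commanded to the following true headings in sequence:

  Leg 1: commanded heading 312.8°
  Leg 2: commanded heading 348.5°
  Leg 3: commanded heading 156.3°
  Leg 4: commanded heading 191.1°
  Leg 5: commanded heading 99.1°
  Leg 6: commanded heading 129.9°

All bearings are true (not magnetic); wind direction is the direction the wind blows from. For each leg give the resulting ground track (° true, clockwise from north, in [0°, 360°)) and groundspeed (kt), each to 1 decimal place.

Leg 1: heading 312.8°; drift -1.7° → track 311.1°, groundspeed 251.7 kt
Leg 2: heading 348.5°; drift -2.4° → track 346.1°, groundspeed 246.0 kt
Leg 3: heading 156.3°; drift +2.3° → track 158.6°, groundspeed 241.6 kt
Leg 4: heading 191.1°; drift +2.3° → track 193.4°, groundspeed 247.8 kt
Leg 5: heading 99.1°; drift +0.6° → track 99.7°, groundspeed 234.7 kt
Leg 6: heading 129.9°; drift +1.8° → track 131.7°, groundspeed 237.6 kt

Leg 1: track=311.1°, groundspeed=251.7 kt
Leg 2: track=346.1°, groundspeed=246.0 kt
Leg 3: track=158.6°, groundspeed=241.6 kt
Leg 4: track=193.4°, groundspeed=247.8 kt
Leg 5: track=99.7°, groundspeed=234.7 kt
Leg 6: track=131.7°, groundspeed=237.6 kt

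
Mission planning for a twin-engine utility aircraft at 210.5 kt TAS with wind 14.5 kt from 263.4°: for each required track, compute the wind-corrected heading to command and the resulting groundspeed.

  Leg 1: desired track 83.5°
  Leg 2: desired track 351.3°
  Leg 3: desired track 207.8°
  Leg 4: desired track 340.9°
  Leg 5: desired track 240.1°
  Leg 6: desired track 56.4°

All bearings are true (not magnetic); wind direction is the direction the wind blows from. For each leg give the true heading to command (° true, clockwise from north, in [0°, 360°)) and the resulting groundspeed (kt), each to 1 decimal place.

Leg 1: desired track 83.5°; wind correction +0.0° → command heading 83.5°, groundspeed 225.0 kt
Leg 2: desired track 351.3°; wind correction -3.9° → command heading 347.4°, groundspeed 209.5 kt
Leg 3: desired track 207.8°; wind correction +3.3° → command heading 211.1°, groundspeed 202.0 kt
Leg 4: desired track 340.9°; wind correction -3.9° → command heading 337.0°, groundspeed 206.9 kt
Leg 5: desired track 240.1°; wind correction +1.6° → command heading 241.7°, groundspeed 197.1 kt
Leg 6: desired track 56.4°; wind correction -1.8° → command heading 54.6°, groundspeed 223.3 kt

Leg 1: heading=83.5°, groundspeed=225.0 kt
Leg 2: heading=347.4°, groundspeed=209.5 kt
Leg 3: heading=211.1°, groundspeed=202.0 kt
Leg 4: heading=337.0°, groundspeed=206.9 kt
Leg 5: heading=241.7°, groundspeed=197.1 kt
Leg 6: heading=54.6°, groundspeed=223.3 kt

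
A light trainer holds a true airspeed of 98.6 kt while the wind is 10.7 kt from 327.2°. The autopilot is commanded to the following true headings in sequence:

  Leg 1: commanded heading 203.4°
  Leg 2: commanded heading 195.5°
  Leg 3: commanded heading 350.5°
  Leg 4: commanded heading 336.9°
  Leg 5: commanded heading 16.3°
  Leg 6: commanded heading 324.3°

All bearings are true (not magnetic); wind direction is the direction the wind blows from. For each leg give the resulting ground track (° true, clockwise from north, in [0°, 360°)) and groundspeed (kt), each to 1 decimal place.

Leg 1: track=198.5°, groundspeed=104.9 kt
Leg 2: track=191.2°, groundspeed=106.0 kt
Leg 3: track=353.2°, groundspeed=88.9 kt
Leg 4: track=338.1°, groundspeed=88.1 kt
Leg 5: track=21.3°, groundspeed=92.0 kt
Leg 6: track=323.9°, groundspeed=87.9 kt

Leg 1: heading 203.4°; drift -4.9° → track 198.5°, groundspeed 104.9 kt
Leg 2: heading 195.5°; drift -4.3° → track 191.2°, groundspeed 106.0 kt
Leg 3: heading 350.5°; drift +2.7° → track 353.2°, groundspeed 88.9 kt
Leg 4: heading 336.9°; drift +1.2° → track 338.1°, groundspeed 88.1 kt
Leg 5: heading 16.3°; drift +5.0° → track 21.3°, groundspeed 92.0 kt
Leg 6: heading 324.3°; drift -0.4° → track 323.9°, groundspeed 87.9 kt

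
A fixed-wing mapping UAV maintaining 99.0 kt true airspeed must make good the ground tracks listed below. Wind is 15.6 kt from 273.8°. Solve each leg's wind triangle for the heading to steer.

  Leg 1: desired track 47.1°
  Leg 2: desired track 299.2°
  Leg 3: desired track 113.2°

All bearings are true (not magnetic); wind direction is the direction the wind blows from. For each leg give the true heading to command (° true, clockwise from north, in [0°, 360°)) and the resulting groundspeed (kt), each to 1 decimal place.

Leg 1: desired track 47.1°; wind correction -6.6° → command heading 40.5°, groundspeed 109.0 kt
Leg 2: desired track 299.2°; wind correction -3.9° → command heading 295.3°, groundspeed 84.7 kt
Leg 3: desired track 113.2°; wind correction +3.0° → command heading 116.2°, groundspeed 113.6 kt

Leg 1: heading=40.5°, groundspeed=109.0 kt
Leg 2: heading=295.3°, groundspeed=84.7 kt
Leg 3: heading=116.2°, groundspeed=113.6 kt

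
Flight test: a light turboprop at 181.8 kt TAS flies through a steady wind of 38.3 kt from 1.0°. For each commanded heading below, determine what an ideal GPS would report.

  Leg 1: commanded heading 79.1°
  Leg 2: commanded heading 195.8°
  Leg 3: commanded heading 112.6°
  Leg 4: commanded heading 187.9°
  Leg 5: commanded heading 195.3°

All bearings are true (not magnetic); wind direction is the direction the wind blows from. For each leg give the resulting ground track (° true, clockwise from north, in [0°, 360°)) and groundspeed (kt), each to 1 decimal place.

Leg 1: heading 79.1°; drift +12.2° → track 91.3°, groundspeed 177.9 kt
Leg 2: heading 195.8°; drift -2.6° → track 193.2°, groundspeed 219.0 kt
Leg 3: heading 112.6°; drift +10.3° → track 122.9°, groundspeed 199.1 kt
Leg 4: heading 187.9°; drift -1.2° → track 186.7°, groundspeed 219.9 kt
Leg 5: heading 195.3°; drift -2.5° → track 192.8°, groundspeed 219.1 kt

Leg 1: track=91.3°, groundspeed=177.9 kt
Leg 2: track=193.2°, groundspeed=219.0 kt
Leg 3: track=122.9°, groundspeed=199.1 kt
Leg 4: track=186.7°, groundspeed=219.9 kt
Leg 5: track=192.8°, groundspeed=219.1 kt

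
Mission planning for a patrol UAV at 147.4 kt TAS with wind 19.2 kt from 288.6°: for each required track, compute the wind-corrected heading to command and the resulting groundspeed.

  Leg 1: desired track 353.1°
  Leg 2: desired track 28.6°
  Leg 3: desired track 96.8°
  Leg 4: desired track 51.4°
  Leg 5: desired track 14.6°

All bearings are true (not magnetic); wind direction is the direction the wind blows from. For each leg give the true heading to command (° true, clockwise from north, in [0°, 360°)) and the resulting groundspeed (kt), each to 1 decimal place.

Leg 1: heading=346.3°, groundspeed=138.1 kt
Leg 2: heading=21.2°, groundspeed=149.5 kt
Leg 3: heading=95.3°, groundspeed=166.1 kt
Leg 4: heading=45.1°, groundspeed=156.9 kt
Leg 5: heading=7.1°, groundspeed=144.8 kt

Leg 1: desired track 353.1°; wind correction -6.8° → command heading 346.3°, groundspeed 138.1 kt
Leg 2: desired track 28.6°; wind correction -7.4° → command heading 21.2°, groundspeed 149.5 kt
Leg 3: desired track 96.8°; wind correction -1.5° → command heading 95.3°, groundspeed 166.1 kt
Leg 4: desired track 51.4°; wind correction -6.3° → command heading 45.1°, groundspeed 156.9 kt
Leg 5: desired track 14.6°; wind correction -7.5° → command heading 7.1°, groundspeed 144.8 kt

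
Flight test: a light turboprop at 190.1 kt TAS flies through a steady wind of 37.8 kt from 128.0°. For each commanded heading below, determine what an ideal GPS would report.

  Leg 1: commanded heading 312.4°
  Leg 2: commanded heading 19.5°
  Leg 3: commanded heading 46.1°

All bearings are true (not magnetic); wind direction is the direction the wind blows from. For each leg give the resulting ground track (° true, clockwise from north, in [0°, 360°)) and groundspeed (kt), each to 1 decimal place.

Leg 1: heading 312.4°; drift -0.7° → track 311.7°, groundspeed 227.8 kt
Leg 2: heading 19.5°; drift -10.1° → track 9.4°, groundspeed 205.2 kt
Leg 3: heading 46.1°; drift -11.4° → track 34.7°, groundspeed 188.5 kt

Leg 1: track=311.7°, groundspeed=227.8 kt
Leg 2: track=9.4°, groundspeed=205.2 kt
Leg 3: track=34.7°, groundspeed=188.5 kt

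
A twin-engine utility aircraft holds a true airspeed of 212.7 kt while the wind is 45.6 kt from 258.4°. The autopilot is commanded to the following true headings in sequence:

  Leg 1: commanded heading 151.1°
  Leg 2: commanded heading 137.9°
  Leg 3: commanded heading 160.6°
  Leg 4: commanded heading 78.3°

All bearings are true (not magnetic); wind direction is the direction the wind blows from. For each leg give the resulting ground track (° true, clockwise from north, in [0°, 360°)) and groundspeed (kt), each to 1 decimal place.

Leg 1: track=140.2°, groundspeed=230.4 kt
Leg 2: track=128.4°, groundspeed=239.1 kt
Leg 3: track=148.9°, groundspeed=223.5 kt
Leg 4: track=78.3°, groundspeed=258.3 kt

Leg 1: heading 151.1°; drift -10.9° → track 140.2°, groundspeed 230.4 kt
Leg 2: heading 137.9°; drift -9.5° → track 128.4°, groundspeed 239.1 kt
Leg 3: heading 160.6°; drift -11.7° → track 148.9°, groundspeed 223.5 kt
Leg 4: heading 78.3°; drift +0.0° → track 78.3°, groundspeed 258.3 kt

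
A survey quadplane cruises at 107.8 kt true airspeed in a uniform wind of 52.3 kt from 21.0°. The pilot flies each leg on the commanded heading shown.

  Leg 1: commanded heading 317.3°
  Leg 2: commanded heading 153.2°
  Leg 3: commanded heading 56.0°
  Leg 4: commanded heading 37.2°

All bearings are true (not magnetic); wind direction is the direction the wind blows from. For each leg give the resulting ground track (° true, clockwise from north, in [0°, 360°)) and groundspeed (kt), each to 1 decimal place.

Leg 1: heading 317.3°; drift -29.0° → track 288.3°, groundspeed 96.7 kt
Leg 2: heading 153.2°; drift +15.2° → track 168.4°, groundspeed 148.1 kt
Leg 3: heading 56.0°; drift +24.8° → track 80.8°, groundspeed 71.6 kt
Leg 4: heading 37.2°; drift +14.2° → track 51.4°, groundspeed 59.4 kt

Leg 1: track=288.3°, groundspeed=96.7 kt
Leg 2: track=168.4°, groundspeed=148.1 kt
Leg 3: track=80.8°, groundspeed=71.6 kt
Leg 4: track=51.4°, groundspeed=59.4 kt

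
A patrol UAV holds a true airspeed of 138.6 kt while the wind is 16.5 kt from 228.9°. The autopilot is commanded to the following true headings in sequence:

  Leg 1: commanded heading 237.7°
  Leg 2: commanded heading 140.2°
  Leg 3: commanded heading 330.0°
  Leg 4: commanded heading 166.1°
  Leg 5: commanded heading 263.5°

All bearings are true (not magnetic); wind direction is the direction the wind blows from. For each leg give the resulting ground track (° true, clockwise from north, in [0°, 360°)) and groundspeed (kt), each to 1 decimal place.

Leg 1: heading 237.7°; drift +1.2° → track 238.9°, groundspeed 122.3 kt
Leg 2: heading 140.2°; drift -6.8° → track 133.4°, groundspeed 139.2 kt
Leg 3: heading 330.0°; drift +6.5° → track 336.5°, groundspeed 142.7 kt
Leg 4: heading 166.1°; drift -6.4° → track 159.7°, groundspeed 131.9 kt
Leg 5: heading 263.5°; drift +4.3° → track 267.8°, groundspeed 125.4 kt

Leg 1: track=238.9°, groundspeed=122.3 kt
Leg 2: track=133.4°, groundspeed=139.2 kt
Leg 3: track=336.5°, groundspeed=142.7 kt
Leg 4: track=159.7°, groundspeed=131.9 kt
Leg 5: track=267.8°, groundspeed=125.4 kt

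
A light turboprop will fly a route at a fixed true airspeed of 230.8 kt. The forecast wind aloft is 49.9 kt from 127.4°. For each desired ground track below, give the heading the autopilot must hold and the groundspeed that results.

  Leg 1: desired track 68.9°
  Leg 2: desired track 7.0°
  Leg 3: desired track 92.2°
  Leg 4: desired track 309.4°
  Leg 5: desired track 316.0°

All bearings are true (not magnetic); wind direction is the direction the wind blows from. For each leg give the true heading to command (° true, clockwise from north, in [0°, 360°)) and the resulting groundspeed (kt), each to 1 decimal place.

Leg 1: desired track 68.9°; wind correction +10.6° → command heading 79.5°, groundspeed 200.8 kt
Leg 2: desired track 7.0°; wind correction +10.7° → command heading 17.7°, groundspeed 252.0 kt
Leg 3: desired track 92.2°; wind correction +7.2° → command heading 99.4°, groundspeed 188.2 kt
Leg 4: desired track 309.4°; wind correction +0.4° → command heading 309.8°, groundspeed 280.7 kt
Leg 5: desired track 316.0°; wind correction +1.9° → command heading 317.9°, groundspeed 280.0 kt

Leg 1: heading=79.5°, groundspeed=200.8 kt
Leg 2: heading=17.7°, groundspeed=252.0 kt
Leg 3: heading=99.4°, groundspeed=188.2 kt
Leg 4: heading=309.8°, groundspeed=280.7 kt
Leg 5: heading=317.9°, groundspeed=280.0 kt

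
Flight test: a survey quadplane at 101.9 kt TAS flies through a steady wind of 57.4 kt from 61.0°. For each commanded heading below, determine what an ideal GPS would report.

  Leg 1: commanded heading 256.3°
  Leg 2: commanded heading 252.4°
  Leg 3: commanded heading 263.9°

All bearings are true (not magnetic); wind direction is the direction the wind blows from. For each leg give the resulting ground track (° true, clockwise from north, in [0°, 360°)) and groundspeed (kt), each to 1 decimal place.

Leg 1: heading 256.3°; drift -5.5° → track 250.8°, groundspeed 158.0 kt
Leg 2: heading 252.4°; drift -4.1° → track 248.3°, groundspeed 158.6 kt
Leg 3: heading 263.9°; drift -8.2° → track 255.7°, groundspeed 156.4 kt

Leg 1: track=250.8°, groundspeed=158.0 kt
Leg 2: track=248.3°, groundspeed=158.6 kt
Leg 3: track=255.7°, groundspeed=156.4 kt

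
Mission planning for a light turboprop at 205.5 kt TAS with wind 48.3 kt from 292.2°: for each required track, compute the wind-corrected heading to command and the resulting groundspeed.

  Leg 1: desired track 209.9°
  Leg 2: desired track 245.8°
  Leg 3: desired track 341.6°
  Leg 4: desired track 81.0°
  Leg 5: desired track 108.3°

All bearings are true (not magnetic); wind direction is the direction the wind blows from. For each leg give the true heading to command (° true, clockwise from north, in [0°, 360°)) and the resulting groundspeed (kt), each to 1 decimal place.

Leg 1: desired track 209.9°; wind correction +13.5° → command heading 223.4°, groundspeed 193.4 kt
Leg 2: desired track 245.8°; wind correction +9.8° → command heading 255.6°, groundspeed 169.2 kt
Leg 3: desired track 341.6°; wind correction -10.3° → command heading 331.3°, groundspeed 170.8 kt
Leg 4: desired track 81.0°; wind correction -7.0° → command heading 74.0°, groundspeed 245.3 kt
Leg 5: desired track 108.3°; wind correction -0.9° → command heading 107.4°, groundspeed 253.7 kt

Leg 1: heading=223.4°, groundspeed=193.4 kt
Leg 2: heading=255.6°, groundspeed=169.2 kt
Leg 3: heading=331.3°, groundspeed=170.8 kt
Leg 4: heading=74.0°, groundspeed=245.3 kt
Leg 5: heading=107.4°, groundspeed=253.7 kt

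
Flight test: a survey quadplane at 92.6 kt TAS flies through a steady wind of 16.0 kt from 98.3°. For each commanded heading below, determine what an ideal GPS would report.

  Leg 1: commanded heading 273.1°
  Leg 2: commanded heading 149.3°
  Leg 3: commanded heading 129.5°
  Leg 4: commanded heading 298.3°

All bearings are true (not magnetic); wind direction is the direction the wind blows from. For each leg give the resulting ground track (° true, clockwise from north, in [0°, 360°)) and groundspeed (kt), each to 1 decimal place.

Leg 1: track=273.9°, groundspeed=108.5 kt
Leg 2: track=157.9°, groundspeed=83.5 kt
Leg 3: track=135.5°, groundspeed=79.3 kt
Leg 4: track=295.4°, groundspeed=107.8 kt

Leg 1: heading 273.1°; drift +0.8° → track 273.9°, groundspeed 108.5 kt
Leg 2: heading 149.3°; drift +8.6° → track 157.9°, groundspeed 83.5 kt
Leg 3: heading 129.5°; drift +6.0° → track 135.5°, groundspeed 79.3 kt
Leg 4: heading 298.3°; drift -2.9° → track 295.4°, groundspeed 107.8 kt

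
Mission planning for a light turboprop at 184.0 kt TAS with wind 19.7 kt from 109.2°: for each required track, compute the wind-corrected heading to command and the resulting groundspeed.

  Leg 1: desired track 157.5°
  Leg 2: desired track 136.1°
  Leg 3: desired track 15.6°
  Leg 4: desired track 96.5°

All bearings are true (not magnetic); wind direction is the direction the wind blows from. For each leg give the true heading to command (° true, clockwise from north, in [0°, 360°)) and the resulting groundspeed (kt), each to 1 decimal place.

Leg 1: heading=152.9°, groundspeed=170.3 kt
Leg 2: heading=133.3°, groundspeed=166.2 kt
Leg 3: heading=21.7°, groundspeed=184.2 kt
Leg 4: heading=97.8°, groundspeed=164.7 kt

Leg 1: desired track 157.5°; wind correction -4.6° → command heading 152.9°, groundspeed 170.3 kt
Leg 2: desired track 136.1°; wind correction -2.8° → command heading 133.3°, groundspeed 166.2 kt
Leg 3: desired track 15.6°; wind correction +6.1° → command heading 21.7°, groundspeed 184.2 kt
Leg 4: desired track 96.5°; wind correction +1.3° → command heading 97.8°, groundspeed 164.7 kt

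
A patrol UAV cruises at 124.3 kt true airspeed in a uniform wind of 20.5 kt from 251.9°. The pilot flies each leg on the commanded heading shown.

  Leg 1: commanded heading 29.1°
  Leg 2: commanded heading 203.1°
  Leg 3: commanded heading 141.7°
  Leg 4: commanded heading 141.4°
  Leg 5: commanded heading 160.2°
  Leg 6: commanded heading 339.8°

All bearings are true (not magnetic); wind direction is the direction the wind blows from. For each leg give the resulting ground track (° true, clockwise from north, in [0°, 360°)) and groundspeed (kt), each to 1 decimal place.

Leg 1: track=34.8°, groundspeed=140.0 kt
Leg 2: track=195.2°, groundspeed=111.9 kt
Leg 3: track=133.4°, groundspeed=132.8 kt
Leg 4: track=133.1°, groundspeed=132.9 kt
Leg 5: track=150.9°, groundspeed=126.6 kt
Leg 6: track=349.2°, groundspeed=125.2 kt

Leg 1: heading 29.1°; drift +5.7° → track 34.8°, groundspeed 140.0 kt
Leg 2: heading 203.1°; drift -7.9° → track 195.2°, groundspeed 111.9 kt
Leg 3: heading 141.7°; drift -8.3° → track 133.4°, groundspeed 132.8 kt
Leg 4: heading 141.4°; drift -8.3° → track 133.1°, groundspeed 132.9 kt
Leg 5: heading 160.2°; drift -9.3° → track 150.9°, groundspeed 126.6 kt
Leg 6: heading 339.8°; drift +9.4° → track 349.2°, groundspeed 125.2 kt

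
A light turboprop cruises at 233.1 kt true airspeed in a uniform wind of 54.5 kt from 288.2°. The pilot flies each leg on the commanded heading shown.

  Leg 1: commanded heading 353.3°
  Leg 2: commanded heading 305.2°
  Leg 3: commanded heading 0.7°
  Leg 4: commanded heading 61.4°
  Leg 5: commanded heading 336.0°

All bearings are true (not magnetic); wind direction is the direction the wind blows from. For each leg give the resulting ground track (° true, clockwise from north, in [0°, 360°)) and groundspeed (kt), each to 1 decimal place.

Leg 1: heading 353.3°; drift +13.2° → track 6.5°, groundspeed 215.9 kt
Leg 2: heading 305.2°; drift +5.0° → track 310.2°, groundspeed 181.7 kt
Leg 3: heading 0.7°; drift +13.5° → track 14.2°, groundspeed 222.9 kt
Leg 4: heading 61.4°; drift +8.4° → track 69.8°, groundspeed 273.3 kt
Leg 5: heading 336.0°; drift +11.6° → track 347.6°, groundspeed 200.6 kt

Leg 1: track=6.5°, groundspeed=215.9 kt
Leg 2: track=310.2°, groundspeed=181.7 kt
Leg 3: track=14.2°, groundspeed=222.9 kt
Leg 4: track=69.8°, groundspeed=273.3 kt
Leg 5: track=347.6°, groundspeed=200.6 kt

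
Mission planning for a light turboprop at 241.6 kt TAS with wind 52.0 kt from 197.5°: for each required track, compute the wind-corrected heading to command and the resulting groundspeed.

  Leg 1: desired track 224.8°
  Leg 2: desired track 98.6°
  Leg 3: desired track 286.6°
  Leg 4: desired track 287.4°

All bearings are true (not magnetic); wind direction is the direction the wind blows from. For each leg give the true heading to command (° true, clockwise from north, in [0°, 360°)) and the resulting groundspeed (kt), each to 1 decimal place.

Leg 1: desired track 224.8°; wind correction -5.7° → command heading 219.1°, groundspeed 194.2 kt
Leg 2: desired track 98.6°; wind correction +12.3° → command heading 110.9°, groundspeed 244.1 kt
Leg 3: desired track 286.6°; wind correction -12.4° → command heading 274.2°, groundspeed 235.1 kt
Leg 4: desired track 287.4°; wind correction -12.4° → command heading 275.0°, groundspeed 235.8 kt

Leg 1: heading=219.1°, groundspeed=194.2 kt
Leg 2: heading=110.9°, groundspeed=244.1 kt
Leg 3: heading=274.2°, groundspeed=235.1 kt
Leg 4: heading=275.0°, groundspeed=235.8 kt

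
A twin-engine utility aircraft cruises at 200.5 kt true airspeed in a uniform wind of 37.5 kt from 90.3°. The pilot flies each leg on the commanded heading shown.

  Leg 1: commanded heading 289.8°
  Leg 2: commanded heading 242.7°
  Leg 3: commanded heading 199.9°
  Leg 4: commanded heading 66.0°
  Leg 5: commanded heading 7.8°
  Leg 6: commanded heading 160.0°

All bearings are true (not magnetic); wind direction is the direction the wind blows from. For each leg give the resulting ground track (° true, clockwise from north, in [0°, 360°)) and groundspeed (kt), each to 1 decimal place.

Leg 1: track=286.8°, groundspeed=236.2 kt
Leg 2: track=247.0°, groundspeed=234.4 kt
Leg 3: track=209.3°, groundspeed=216.0 kt
Leg 4: track=60.7°, groundspeed=167.0 kt
Leg 5: track=357.0°, groundspeed=199.1 kt
Leg 6: track=170.6°, groundspeed=190.8 kt

Leg 1: heading 289.8°; drift -3.0° → track 286.8°, groundspeed 236.2 kt
Leg 2: heading 242.7°; drift +4.3° → track 247.0°, groundspeed 234.4 kt
Leg 3: heading 199.9°; drift +9.4° → track 209.3°, groundspeed 216.0 kt
Leg 4: heading 66.0°; drift -5.3° → track 60.7°, groundspeed 167.0 kt
Leg 5: heading 7.8°; drift -10.8° → track 357.0°, groundspeed 199.1 kt
Leg 6: heading 160.0°; drift +10.6° → track 170.6°, groundspeed 190.8 kt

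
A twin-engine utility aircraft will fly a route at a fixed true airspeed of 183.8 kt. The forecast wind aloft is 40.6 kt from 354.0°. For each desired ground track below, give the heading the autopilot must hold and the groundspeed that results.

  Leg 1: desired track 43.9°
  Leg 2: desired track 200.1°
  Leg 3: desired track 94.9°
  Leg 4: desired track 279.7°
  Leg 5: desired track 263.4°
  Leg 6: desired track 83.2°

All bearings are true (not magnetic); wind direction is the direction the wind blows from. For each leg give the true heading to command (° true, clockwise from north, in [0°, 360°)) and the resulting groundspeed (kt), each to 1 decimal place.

Leg 1: desired track 43.9°; wind correction -9.7° → command heading 34.2°, groundspeed 155.0 kt
Leg 2: desired track 200.1°; wind correction +5.6° → command heading 205.7°, groundspeed 219.4 kt
Leg 3: desired track 94.9°; wind correction -12.5° → command heading 82.4°, groundspeed 187.1 kt
Leg 4: desired track 279.7°; wind correction +12.3° → command heading 292.0°, groundspeed 168.6 kt
Leg 5: desired track 263.4°; wind correction +12.8° → command heading 276.2°, groundspeed 179.7 kt
Leg 6: desired track 83.2°; wind correction -12.8° → command heading 70.4°, groundspeed 178.7 kt

Leg 1: heading=34.2°, groundspeed=155.0 kt
Leg 2: heading=205.7°, groundspeed=219.4 kt
Leg 3: heading=82.4°, groundspeed=187.1 kt
Leg 4: heading=292.0°, groundspeed=168.6 kt
Leg 5: heading=276.2°, groundspeed=179.7 kt
Leg 6: heading=70.4°, groundspeed=178.7 kt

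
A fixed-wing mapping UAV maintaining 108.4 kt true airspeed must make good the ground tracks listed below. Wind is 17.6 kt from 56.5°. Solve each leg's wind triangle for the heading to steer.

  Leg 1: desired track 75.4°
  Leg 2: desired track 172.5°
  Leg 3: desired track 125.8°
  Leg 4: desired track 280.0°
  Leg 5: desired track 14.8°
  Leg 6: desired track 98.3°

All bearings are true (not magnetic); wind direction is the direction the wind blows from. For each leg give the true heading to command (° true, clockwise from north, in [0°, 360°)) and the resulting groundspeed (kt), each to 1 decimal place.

Leg 1: heading=72.4°, groundspeed=91.6 kt
Leg 2: heading=164.1°, groundspeed=115.0 kt
Leg 3: heading=117.1°, groundspeed=100.9 kt
Leg 4: heading=286.4°, groundspeed=120.5 kt
Leg 5: heading=21.0°, groundspeed=94.6 kt
Leg 6: heading=92.1°, groundspeed=94.6 kt

Leg 1: desired track 75.4°; wind correction -3.0° → command heading 72.4°, groundspeed 91.6 kt
Leg 2: desired track 172.5°; wind correction -8.4° → command heading 164.1°, groundspeed 115.0 kt
Leg 3: desired track 125.8°; wind correction -8.7° → command heading 117.1°, groundspeed 100.9 kt
Leg 4: desired track 280.0°; wind correction +6.4° → command heading 286.4°, groundspeed 120.5 kt
Leg 5: desired track 14.8°; wind correction +6.2° → command heading 21.0°, groundspeed 94.6 kt
Leg 6: desired track 98.3°; wind correction -6.2° → command heading 92.1°, groundspeed 94.6 kt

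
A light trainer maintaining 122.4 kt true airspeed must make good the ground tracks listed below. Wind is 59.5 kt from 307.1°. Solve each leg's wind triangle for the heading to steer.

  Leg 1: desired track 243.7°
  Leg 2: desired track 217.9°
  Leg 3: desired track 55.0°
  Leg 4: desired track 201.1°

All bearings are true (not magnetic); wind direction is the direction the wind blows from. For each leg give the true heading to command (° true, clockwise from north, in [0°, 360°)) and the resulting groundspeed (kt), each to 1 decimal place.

Leg 1: desired track 243.7°; wind correction +25.8° → command heading 269.5°, groundspeed 83.6 kt
Leg 2: desired track 217.9°; wind correction +29.1° → command heading 247.0°, groundspeed 106.1 kt
Leg 3: desired track 55.0°; wind correction -27.6° → command heading 27.4°, groundspeed 126.8 kt
Leg 4: desired track 201.1°; wind correction +27.9° → command heading 229.0°, groundspeed 124.6 kt

Leg 1: heading=269.5°, groundspeed=83.6 kt
Leg 2: heading=247.0°, groundspeed=106.1 kt
Leg 3: heading=27.4°, groundspeed=126.8 kt
Leg 4: heading=229.0°, groundspeed=124.6 kt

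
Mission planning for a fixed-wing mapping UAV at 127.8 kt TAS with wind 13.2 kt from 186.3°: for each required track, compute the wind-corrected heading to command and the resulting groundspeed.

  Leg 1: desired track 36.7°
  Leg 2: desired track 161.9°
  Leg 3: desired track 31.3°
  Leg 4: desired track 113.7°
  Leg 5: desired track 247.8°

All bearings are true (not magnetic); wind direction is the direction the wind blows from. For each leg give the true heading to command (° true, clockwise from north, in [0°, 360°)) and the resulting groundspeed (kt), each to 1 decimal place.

Leg 1: heading=39.7°, groundspeed=139.0 kt
Leg 2: heading=164.3°, groundspeed=115.7 kt
Leg 3: heading=33.8°, groundspeed=139.6 kt
Leg 4: heading=119.4°, groundspeed=123.2 kt
Leg 5: heading=242.6°, groundspeed=121.0 kt

Leg 1: desired track 36.7°; wind correction +3.0° → command heading 39.7°, groundspeed 139.0 kt
Leg 2: desired track 161.9°; wind correction +2.4° → command heading 164.3°, groundspeed 115.7 kt
Leg 3: desired track 31.3°; wind correction +2.5° → command heading 33.8°, groundspeed 139.6 kt
Leg 4: desired track 113.7°; wind correction +5.7° → command heading 119.4°, groundspeed 123.2 kt
Leg 5: desired track 247.8°; wind correction -5.2° → command heading 242.6°, groundspeed 121.0 kt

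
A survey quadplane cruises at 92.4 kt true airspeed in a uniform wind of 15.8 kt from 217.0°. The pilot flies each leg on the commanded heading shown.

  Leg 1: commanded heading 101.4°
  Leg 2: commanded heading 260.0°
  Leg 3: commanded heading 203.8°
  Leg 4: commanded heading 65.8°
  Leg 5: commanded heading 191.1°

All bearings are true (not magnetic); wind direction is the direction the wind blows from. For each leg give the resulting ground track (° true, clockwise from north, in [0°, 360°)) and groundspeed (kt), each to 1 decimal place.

Leg 1: heading 101.4°; drift -8.2° → track 93.2°, groundspeed 100.2 kt
Leg 2: heading 260.0°; drift +7.6° → track 267.6°, groundspeed 81.6 kt
Leg 3: heading 203.8°; drift -2.7° → track 201.1°, groundspeed 77.1 kt
Leg 4: heading 65.8°; drift -4.1° → track 61.7°, groundspeed 106.5 kt
Leg 5: heading 191.1°; drift -5.0° → track 186.1°, groundspeed 78.5 kt

Leg 1: track=93.2°, groundspeed=100.2 kt
Leg 2: track=267.6°, groundspeed=81.6 kt
Leg 3: track=201.1°, groundspeed=77.1 kt
Leg 4: track=61.7°, groundspeed=106.5 kt
Leg 5: track=186.1°, groundspeed=78.5 kt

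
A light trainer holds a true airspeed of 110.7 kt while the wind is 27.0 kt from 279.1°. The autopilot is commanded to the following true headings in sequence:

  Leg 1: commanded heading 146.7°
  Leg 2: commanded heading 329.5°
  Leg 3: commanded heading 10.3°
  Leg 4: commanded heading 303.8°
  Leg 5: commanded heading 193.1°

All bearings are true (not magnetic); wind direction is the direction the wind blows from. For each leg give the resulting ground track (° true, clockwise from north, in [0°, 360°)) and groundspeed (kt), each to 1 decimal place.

Leg 1: heading 146.7°; drift -8.8° → track 137.9°, groundspeed 130.4 kt
Leg 2: heading 329.5°; drift +12.5° → track 342.0°, groundspeed 95.8 kt
Leg 3: heading 10.3°; drift +13.6° → track 23.9°, groundspeed 114.5 kt
Leg 4: heading 303.8°; drift +7.5° → track 311.3°, groundspeed 86.9 kt
Leg 5: heading 193.1°; drift -13.9° → track 179.2°, groundspeed 112.1 kt

Leg 1: track=137.9°, groundspeed=130.4 kt
Leg 2: track=342.0°, groundspeed=95.8 kt
Leg 3: track=23.9°, groundspeed=114.5 kt
Leg 4: track=311.3°, groundspeed=86.9 kt
Leg 5: track=179.2°, groundspeed=112.1 kt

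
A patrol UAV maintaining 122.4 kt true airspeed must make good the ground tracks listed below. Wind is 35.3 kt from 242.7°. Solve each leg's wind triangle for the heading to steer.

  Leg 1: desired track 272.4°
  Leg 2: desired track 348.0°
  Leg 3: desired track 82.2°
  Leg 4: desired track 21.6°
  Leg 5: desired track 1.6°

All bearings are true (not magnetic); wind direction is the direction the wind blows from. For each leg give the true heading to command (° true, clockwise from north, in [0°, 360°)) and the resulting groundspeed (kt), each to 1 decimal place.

Leg 1: desired track 272.4°; wind correction -8.2° → command heading 264.2°, groundspeed 90.5 kt
Leg 2: desired track 348.0°; wind correction -16.2° → command heading 331.8°, groundspeed 126.9 kt
Leg 3: desired track 82.2°; wind correction +5.5° → command heading 87.7°, groundspeed 155.1 kt
Leg 4: desired track 21.6°; wind correction -10.9° → command heading 10.7°, groundspeed 146.8 kt
Leg 5: desired track 1.6°; wind correction -14.6° → command heading 347.0°, groundspeed 135.5 kt

Leg 1: heading=264.2°, groundspeed=90.5 kt
Leg 2: heading=331.8°, groundspeed=126.9 kt
Leg 3: heading=87.7°, groundspeed=155.1 kt
Leg 4: heading=10.7°, groundspeed=146.8 kt
Leg 5: heading=347.0°, groundspeed=135.5 kt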